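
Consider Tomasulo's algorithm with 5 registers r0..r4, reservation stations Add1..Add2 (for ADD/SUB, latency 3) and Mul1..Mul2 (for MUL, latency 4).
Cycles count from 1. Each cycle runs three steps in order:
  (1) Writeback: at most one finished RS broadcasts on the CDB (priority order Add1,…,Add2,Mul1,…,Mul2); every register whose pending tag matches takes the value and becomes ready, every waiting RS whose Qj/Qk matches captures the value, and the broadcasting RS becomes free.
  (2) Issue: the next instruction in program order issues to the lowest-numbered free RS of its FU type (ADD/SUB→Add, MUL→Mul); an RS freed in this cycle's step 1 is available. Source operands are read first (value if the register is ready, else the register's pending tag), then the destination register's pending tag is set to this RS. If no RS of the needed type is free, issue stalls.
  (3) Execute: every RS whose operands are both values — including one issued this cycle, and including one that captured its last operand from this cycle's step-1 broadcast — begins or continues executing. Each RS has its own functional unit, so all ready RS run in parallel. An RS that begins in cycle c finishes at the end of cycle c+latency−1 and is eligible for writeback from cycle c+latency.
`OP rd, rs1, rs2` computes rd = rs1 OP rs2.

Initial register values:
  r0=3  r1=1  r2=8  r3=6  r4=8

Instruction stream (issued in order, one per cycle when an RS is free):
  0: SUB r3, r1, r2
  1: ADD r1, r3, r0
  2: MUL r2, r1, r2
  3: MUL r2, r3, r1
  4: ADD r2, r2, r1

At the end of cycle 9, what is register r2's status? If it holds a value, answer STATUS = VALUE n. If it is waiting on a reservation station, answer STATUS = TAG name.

STATUS = TAG Add1

  c1: issue SUB r3<-Add1  regs: r0:3,r1:1,r2:8,r3:Add1,r4:8
  c2: issue ADD r1<-Add2  regs: r0:3,r1:Add2,r2:8,r3:Add1,r4:8
  c3: issue MUL r2<-Mul1  regs: r0:3,r1:Add2,r2:Mul1,r3:Add1,r4:8
  c4: CDB Add1=-7; issue MUL r2<-Mul2  regs: r0:3,r1:Add2,r2:Mul2,r3:-7,r4:8
  c5: issue ADD r2<-Add1  regs: r0:3,r1:Add2,r2:Add1,r3:-7,r4:8
  c6: -  regs: r0:3,r1:Add2,r2:Add1,r3:-7,r4:8
  c7: CDB Add2=-4  regs: r0:3,r1:-4,r2:Add1,r3:-7,r4:8
  c8: -  regs: r0:3,r1:-4,r2:Add1,r3:-7,r4:8
  c9: -  regs: r0:3,r1:-4,r2:Add1,r3:-7,r4:8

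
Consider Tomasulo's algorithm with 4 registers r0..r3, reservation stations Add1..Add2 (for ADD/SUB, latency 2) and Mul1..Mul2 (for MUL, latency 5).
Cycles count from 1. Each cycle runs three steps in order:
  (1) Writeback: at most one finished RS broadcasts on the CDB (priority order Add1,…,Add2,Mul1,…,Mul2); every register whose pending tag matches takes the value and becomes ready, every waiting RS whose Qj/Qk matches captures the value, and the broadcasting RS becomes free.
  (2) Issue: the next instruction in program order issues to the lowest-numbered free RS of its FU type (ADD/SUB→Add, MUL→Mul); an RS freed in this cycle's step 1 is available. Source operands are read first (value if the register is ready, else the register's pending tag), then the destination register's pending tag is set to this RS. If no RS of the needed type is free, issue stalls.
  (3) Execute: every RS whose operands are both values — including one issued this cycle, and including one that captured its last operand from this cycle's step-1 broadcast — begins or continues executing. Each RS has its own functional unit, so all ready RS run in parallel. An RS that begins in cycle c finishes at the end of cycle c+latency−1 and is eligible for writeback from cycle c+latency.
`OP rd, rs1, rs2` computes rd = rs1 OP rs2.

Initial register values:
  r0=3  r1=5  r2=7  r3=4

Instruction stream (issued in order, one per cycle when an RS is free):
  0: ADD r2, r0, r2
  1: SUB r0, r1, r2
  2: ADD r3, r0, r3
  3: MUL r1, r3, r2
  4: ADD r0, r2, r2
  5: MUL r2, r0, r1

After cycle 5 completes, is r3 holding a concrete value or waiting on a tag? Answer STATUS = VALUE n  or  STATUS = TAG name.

STATUS = TAG Add1

  c1: issue ADD r2<-Add1  regs: r0:3,r1:5,r2:Add1,r3:4
  c2: issue SUB r0<-Add2  regs: r0:Add2,r1:5,r2:Add1,r3:4
  c3: CDB Add1=10; issue ADD r3<-Add1  regs: r0:Add2,r1:5,r2:10,r3:Add1
  c4: issue MUL r1<-Mul1  regs: r0:Add2,r1:Mul1,r2:10,r3:Add1
  c5: CDB Add2=-5; issue ADD r0<-Add2  regs: r0:Add2,r1:Mul1,r2:10,r3:Add1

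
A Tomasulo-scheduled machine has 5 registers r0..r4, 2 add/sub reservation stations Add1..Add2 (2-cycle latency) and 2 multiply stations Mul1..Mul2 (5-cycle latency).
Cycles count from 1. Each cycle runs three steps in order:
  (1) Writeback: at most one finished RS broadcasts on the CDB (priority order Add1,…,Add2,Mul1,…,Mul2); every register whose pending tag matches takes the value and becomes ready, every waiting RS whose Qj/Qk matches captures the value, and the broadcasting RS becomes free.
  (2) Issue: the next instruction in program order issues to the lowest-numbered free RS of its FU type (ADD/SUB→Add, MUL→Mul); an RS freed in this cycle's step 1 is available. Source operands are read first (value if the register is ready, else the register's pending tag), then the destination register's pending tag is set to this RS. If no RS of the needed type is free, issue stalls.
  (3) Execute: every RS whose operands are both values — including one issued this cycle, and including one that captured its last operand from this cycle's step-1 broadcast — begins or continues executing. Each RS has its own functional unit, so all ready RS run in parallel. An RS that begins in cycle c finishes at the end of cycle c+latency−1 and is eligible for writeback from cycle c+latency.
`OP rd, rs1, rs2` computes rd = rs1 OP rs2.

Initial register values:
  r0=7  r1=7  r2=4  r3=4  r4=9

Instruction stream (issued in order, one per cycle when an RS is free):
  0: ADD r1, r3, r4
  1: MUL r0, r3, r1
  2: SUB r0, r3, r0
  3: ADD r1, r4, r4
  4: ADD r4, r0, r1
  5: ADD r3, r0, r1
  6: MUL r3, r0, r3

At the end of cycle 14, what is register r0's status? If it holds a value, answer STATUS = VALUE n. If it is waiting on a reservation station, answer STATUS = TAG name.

cycle 1: issue ADD r1<-Add1 // r0:7,r1:Add1,r2:4,r3:4,r4:9
cycle 2: issue MUL r0<-Mul1 // r0:Mul1,r1:Add1,r2:4,r3:4,r4:9
cycle 3: CDB Add1=13; issue SUB r0<-Add1 // r0:Add1,r1:13,r2:4,r3:4,r4:9
cycle 4: issue ADD r1<-Add2 // r0:Add1,r1:Add2,r2:4,r3:4,r4:9
cycle 5: stall // r0:Add1,r1:Add2,r2:4,r3:4,r4:9
cycle 6: CDB Add2=18; issue ADD r4<-Add2 // r0:Add1,r1:18,r2:4,r3:4,r4:Add2
cycle 7: stall // r0:Add1,r1:18,r2:4,r3:4,r4:Add2
cycle 8: CDB Mul1=52; stall // r0:Add1,r1:18,r2:4,r3:4,r4:Add2
cycle 9: stall // r0:Add1,r1:18,r2:4,r3:4,r4:Add2
cycle 10: CDB Add1=-48; issue ADD r3<-Add1 // r0:-48,r1:18,r2:4,r3:Add1,r4:Add2
cycle 11: issue MUL r3<-Mul1 // r0:-48,r1:18,r2:4,r3:Mul1,r4:Add2
cycle 12: CDB Add1=-30 // r0:-48,r1:18,r2:4,r3:Mul1,r4:Add2
cycle 13: CDB Add2=-30 // r0:-48,r1:18,r2:4,r3:Mul1,r4:-30
cycle 14: - // r0:-48,r1:18,r2:4,r3:Mul1,r4:-30

STATUS = VALUE -48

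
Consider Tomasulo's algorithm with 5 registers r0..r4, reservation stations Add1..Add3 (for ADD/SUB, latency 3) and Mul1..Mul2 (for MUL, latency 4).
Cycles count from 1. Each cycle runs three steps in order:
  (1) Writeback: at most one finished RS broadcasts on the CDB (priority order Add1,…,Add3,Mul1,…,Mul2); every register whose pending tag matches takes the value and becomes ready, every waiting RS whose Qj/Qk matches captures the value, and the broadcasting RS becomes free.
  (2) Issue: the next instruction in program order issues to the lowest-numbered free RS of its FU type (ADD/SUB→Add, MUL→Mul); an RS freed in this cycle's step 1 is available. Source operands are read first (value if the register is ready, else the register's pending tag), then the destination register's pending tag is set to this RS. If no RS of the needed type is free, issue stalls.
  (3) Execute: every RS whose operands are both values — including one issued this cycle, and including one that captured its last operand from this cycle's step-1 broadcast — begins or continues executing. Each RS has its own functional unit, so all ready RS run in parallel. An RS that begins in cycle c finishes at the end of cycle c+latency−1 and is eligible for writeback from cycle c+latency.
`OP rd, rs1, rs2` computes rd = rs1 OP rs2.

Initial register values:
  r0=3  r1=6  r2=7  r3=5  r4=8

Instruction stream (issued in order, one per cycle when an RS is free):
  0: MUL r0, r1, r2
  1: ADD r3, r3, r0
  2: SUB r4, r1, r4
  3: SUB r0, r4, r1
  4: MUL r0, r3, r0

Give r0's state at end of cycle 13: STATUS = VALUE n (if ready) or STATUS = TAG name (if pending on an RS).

STATUS = VALUE -376

c1: issue MUL r0<-Mul1 | r0:Mul1,r1:6,r2:7,r3:5,r4:8
c2: issue ADD r3<-Add1 | r0:Mul1,r1:6,r2:7,r3:Add1,r4:8
c3: issue SUB r4<-Add2 | r0:Mul1,r1:6,r2:7,r3:Add1,r4:Add2
c4: issue SUB r0<-Add3 | r0:Add3,r1:6,r2:7,r3:Add1,r4:Add2
c5: CDB Mul1=42; issue MUL r0<-Mul1 | r0:Mul1,r1:6,r2:7,r3:Add1,r4:Add2
c6: CDB Add2=-2 | r0:Mul1,r1:6,r2:7,r3:Add1,r4:-2
c7: - | r0:Mul1,r1:6,r2:7,r3:Add1,r4:-2
c8: CDB Add1=47 | r0:Mul1,r1:6,r2:7,r3:47,r4:-2
c9: CDB Add3=-8 | r0:Mul1,r1:6,r2:7,r3:47,r4:-2
c10: - | r0:Mul1,r1:6,r2:7,r3:47,r4:-2
c11: - | r0:Mul1,r1:6,r2:7,r3:47,r4:-2
c12: - | r0:Mul1,r1:6,r2:7,r3:47,r4:-2
c13: CDB Mul1=-376 | r0:-376,r1:6,r2:7,r3:47,r4:-2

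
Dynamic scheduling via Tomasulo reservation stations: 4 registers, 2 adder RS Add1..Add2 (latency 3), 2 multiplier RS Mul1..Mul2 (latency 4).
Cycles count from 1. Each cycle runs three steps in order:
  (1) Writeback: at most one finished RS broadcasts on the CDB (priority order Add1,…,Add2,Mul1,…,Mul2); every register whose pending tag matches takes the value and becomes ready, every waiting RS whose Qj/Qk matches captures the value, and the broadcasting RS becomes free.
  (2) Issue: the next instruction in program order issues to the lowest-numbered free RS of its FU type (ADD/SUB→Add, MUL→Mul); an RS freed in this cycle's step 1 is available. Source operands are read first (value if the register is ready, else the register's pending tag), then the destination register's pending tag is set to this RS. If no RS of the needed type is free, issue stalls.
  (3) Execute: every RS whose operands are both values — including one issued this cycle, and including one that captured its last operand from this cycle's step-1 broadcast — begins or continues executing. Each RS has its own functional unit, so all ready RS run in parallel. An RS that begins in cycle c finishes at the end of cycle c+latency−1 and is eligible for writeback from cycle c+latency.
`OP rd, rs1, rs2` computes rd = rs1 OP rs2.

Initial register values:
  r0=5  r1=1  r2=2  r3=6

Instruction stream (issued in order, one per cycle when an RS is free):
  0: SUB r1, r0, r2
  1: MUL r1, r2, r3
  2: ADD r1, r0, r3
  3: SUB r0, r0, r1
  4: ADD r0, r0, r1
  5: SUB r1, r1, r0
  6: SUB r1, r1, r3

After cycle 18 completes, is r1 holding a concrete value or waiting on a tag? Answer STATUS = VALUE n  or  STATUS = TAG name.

cycle 1: issue SUB r1<-Add1 // r0:5,r1:Add1,r2:2,r3:6
cycle 2: issue MUL r1<-Mul1 // r0:5,r1:Mul1,r2:2,r3:6
cycle 3: issue ADD r1<-Add2 // r0:5,r1:Add2,r2:2,r3:6
cycle 4: CDB Add1=3; issue SUB r0<-Add1 // r0:Add1,r1:Add2,r2:2,r3:6
cycle 5: stall // r0:Add1,r1:Add2,r2:2,r3:6
cycle 6: CDB Add2=11; issue ADD r0<-Add2 // r0:Add2,r1:11,r2:2,r3:6
cycle 7: CDB Mul1=12; stall // r0:Add2,r1:11,r2:2,r3:6
cycle 8: stall // r0:Add2,r1:11,r2:2,r3:6
cycle 9: CDB Add1=-6; issue SUB r1<-Add1 // r0:Add2,r1:Add1,r2:2,r3:6
cycle 10: stall // r0:Add2,r1:Add1,r2:2,r3:6
cycle 11: stall // r0:Add2,r1:Add1,r2:2,r3:6
cycle 12: CDB Add2=5; issue SUB r1<-Add2 // r0:5,r1:Add2,r2:2,r3:6
cycle 13: - // r0:5,r1:Add2,r2:2,r3:6
cycle 14: - // r0:5,r1:Add2,r2:2,r3:6
cycle 15: CDB Add1=6 // r0:5,r1:Add2,r2:2,r3:6
cycle 16: - // r0:5,r1:Add2,r2:2,r3:6
cycle 17: - // r0:5,r1:Add2,r2:2,r3:6
cycle 18: CDB Add2=0 // r0:5,r1:0,r2:2,r3:6

STATUS = VALUE 0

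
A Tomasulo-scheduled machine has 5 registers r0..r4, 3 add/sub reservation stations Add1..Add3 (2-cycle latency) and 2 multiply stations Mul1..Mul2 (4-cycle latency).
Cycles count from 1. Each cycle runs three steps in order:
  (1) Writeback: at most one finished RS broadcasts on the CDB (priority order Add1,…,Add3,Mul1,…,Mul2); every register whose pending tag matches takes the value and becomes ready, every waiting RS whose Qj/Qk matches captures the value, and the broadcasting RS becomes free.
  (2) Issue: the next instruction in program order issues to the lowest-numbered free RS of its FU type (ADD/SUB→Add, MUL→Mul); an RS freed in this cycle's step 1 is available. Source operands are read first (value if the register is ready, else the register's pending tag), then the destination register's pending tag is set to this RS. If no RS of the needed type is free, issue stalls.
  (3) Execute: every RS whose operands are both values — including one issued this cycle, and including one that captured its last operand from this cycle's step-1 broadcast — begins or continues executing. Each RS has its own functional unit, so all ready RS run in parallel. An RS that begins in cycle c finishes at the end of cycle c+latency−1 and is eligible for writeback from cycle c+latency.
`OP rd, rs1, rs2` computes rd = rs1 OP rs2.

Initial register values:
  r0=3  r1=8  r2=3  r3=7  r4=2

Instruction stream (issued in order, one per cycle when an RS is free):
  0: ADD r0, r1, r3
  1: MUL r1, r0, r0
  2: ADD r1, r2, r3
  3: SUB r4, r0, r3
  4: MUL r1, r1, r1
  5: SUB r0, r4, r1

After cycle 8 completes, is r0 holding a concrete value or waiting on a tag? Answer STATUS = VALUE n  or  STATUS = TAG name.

STATUS = TAG Add1

c1: issue ADD r0<-Add1 | r0:Add1,r1:8,r2:3,r3:7,r4:2
c2: issue MUL r1<-Mul1 | r0:Add1,r1:Mul1,r2:3,r3:7,r4:2
c3: CDB Add1=15; issue ADD r1<-Add1 | r0:15,r1:Add1,r2:3,r3:7,r4:2
c4: issue SUB r4<-Add2 | r0:15,r1:Add1,r2:3,r3:7,r4:Add2
c5: CDB Add1=10; issue MUL r1<-Mul2 | r0:15,r1:Mul2,r2:3,r3:7,r4:Add2
c6: CDB Add2=8; issue SUB r0<-Add1 | r0:Add1,r1:Mul2,r2:3,r3:7,r4:8
c7: CDB Mul1=225 | r0:Add1,r1:Mul2,r2:3,r3:7,r4:8
c8: - | r0:Add1,r1:Mul2,r2:3,r3:7,r4:8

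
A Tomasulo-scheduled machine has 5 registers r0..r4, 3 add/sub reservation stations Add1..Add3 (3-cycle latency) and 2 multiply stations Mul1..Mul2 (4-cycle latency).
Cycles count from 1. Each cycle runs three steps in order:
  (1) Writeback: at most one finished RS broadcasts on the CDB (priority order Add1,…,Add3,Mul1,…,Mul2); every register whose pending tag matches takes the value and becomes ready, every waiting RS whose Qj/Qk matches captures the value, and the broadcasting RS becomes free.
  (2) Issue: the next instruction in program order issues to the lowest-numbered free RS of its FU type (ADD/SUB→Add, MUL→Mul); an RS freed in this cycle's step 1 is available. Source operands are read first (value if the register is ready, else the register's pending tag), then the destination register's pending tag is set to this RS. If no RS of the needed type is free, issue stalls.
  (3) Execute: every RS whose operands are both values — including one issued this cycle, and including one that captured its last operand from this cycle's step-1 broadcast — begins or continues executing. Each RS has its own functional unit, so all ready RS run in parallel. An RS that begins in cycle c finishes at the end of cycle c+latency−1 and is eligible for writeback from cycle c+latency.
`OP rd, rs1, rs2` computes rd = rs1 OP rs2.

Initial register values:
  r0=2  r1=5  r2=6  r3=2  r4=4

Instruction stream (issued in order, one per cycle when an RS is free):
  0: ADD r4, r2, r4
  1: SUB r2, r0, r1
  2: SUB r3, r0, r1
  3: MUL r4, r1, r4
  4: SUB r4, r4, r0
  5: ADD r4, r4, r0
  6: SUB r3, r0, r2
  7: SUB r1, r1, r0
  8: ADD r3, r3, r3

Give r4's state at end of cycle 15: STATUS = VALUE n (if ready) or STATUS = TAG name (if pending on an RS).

c1: issue ADD r4<-Add1 | r0:2,r1:5,r2:6,r3:2,r4:Add1
c2: issue SUB r2<-Add2 | r0:2,r1:5,r2:Add2,r3:2,r4:Add1
c3: issue SUB r3<-Add3 | r0:2,r1:5,r2:Add2,r3:Add3,r4:Add1
c4: CDB Add1=10; issue MUL r4<-Mul1 | r0:2,r1:5,r2:Add2,r3:Add3,r4:Mul1
c5: CDB Add2=-3; issue SUB r4<-Add1 | r0:2,r1:5,r2:-3,r3:Add3,r4:Add1
c6: CDB Add3=-3; issue ADD r4<-Add2 | r0:2,r1:5,r2:-3,r3:-3,r4:Add2
c7: issue SUB r3<-Add3 | r0:2,r1:5,r2:-3,r3:Add3,r4:Add2
c8: CDB Mul1=50; stall | r0:2,r1:5,r2:-3,r3:Add3,r4:Add2
c9: stall | r0:2,r1:5,r2:-3,r3:Add3,r4:Add2
c10: CDB Add3=5; issue SUB r1<-Add3 | r0:2,r1:Add3,r2:-3,r3:5,r4:Add2
c11: CDB Add1=48; issue ADD r3<-Add1 | r0:2,r1:Add3,r2:-3,r3:Add1,r4:Add2
c12: - | r0:2,r1:Add3,r2:-3,r3:Add1,r4:Add2
c13: CDB Add3=3 | r0:2,r1:3,r2:-3,r3:Add1,r4:Add2
c14: CDB Add1=10 | r0:2,r1:3,r2:-3,r3:10,r4:Add2
c15: CDB Add2=50 | r0:2,r1:3,r2:-3,r3:10,r4:50

STATUS = VALUE 50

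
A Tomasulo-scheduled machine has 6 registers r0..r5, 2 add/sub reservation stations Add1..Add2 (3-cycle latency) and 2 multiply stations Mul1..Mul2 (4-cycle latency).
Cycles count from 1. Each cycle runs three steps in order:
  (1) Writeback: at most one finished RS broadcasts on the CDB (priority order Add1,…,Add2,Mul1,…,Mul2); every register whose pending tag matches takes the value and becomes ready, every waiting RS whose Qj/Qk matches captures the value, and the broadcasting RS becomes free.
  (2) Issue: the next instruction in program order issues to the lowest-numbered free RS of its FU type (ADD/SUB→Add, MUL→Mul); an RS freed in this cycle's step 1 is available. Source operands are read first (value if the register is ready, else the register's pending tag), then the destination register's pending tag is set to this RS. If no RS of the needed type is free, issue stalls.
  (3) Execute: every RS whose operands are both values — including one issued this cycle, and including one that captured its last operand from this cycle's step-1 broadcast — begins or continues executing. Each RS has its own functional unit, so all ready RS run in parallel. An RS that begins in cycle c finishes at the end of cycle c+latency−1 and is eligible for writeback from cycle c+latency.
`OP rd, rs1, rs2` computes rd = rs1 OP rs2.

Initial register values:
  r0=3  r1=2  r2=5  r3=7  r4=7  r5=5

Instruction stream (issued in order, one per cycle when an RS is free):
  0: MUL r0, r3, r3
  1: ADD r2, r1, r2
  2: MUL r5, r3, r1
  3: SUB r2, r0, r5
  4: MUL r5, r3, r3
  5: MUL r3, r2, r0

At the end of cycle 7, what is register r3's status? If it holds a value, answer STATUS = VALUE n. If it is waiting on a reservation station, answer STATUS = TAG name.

cycle 1: issue MUL r0<-Mul1 // r0:Mul1,r1:2,r2:5,r3:7,r4:7,r5:5
cycle 2: issue ADD r2<-Add1 // r0:Mul1,r1:2,r2:Add1,r3:7,r4:7,r5:5
cycle 3: issue MUL r5<-Mul2 // r0:Mul1,r1:2,r2:Add1,r3:7,r4:7,r5:Mul2
cycle 4: issue SUB r2<-Add2 // r0:Mul1,r1:2,r2:Add2,r3:7,r4:7,r5:Mul2
cycle 5: CDB Add1=7; stall // r0:Mul1,r1:2,r2:Add2,r3:7,r4:7,r5:Mul2
cycle 6: CDB Mul1=49; issue MUL r5<-Mul1 // r0:49,r1:2,r2:Add2,r3:7,r4:7,r5:Mul1
cycle 7: CDB Mul2=14; issue MUL r3<-Mul2 // r0:49,r1:2,r2:Add2,r3:Mul2,r4:7,r5:Mul1

STATUS = TAG Mul2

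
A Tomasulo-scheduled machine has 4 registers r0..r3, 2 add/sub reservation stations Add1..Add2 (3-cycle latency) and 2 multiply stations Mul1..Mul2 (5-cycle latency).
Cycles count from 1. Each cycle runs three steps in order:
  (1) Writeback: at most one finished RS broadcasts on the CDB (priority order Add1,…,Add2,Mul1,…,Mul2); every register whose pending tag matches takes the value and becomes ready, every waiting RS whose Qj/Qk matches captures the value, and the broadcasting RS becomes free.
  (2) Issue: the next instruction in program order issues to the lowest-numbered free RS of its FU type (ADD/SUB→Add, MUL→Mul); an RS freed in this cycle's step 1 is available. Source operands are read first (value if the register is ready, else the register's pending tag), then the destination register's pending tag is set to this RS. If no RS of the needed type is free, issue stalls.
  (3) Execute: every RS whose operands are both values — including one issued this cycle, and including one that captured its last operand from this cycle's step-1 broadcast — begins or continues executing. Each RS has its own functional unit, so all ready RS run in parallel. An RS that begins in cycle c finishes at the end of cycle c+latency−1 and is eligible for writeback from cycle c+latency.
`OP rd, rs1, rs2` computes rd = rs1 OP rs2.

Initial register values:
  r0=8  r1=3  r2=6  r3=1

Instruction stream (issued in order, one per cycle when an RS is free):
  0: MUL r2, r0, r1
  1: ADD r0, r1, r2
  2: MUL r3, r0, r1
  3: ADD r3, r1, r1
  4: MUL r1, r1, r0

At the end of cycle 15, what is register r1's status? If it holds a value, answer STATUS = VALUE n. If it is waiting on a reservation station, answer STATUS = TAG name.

STATUS = VALUE 81

c1: issue MUL r2<-Mul1 | r0:8,r1:3,r2:Mul1,r3:1
c2: issue ADD r0<-Add1 | r0:Add1,r1:3,r2:Mul1,r3:1
c3: issue MUL r3<-Mul2 | r0:Add1,r1:3,r2:Mul1,r3:Mul2
c4: issue ADD r3<-Add2 | r0:Add1,r1:3,r2:Mul1,r3:Add2
c5: stall | r0:Add1,r1:3,r2:Mul1,r3:Add2
c6: CDB Mul1=24; issue MUL r1<-Mul1 | r0:Add1,r1:Mul1,r2:24,r3:Add2
c7: CDB Add2=6 | r0:Add1,r1:Mul1,r2:24,r3:6
c8: - | r0:Add1,r1:Mul1,r2:24,r3:6
c9: CDB Add1=27 | r0:27,r1:Mul1,r2:24,r3:6
c10: - | r0:27,r1:Mul1,r2:24,r3:6
c11: - | r0:27,r1:Mul1,r2:24,r3:6
c12: - | r0:27,r1:Mul1,r2:24,r3:6
c13: - | r0:27,r1:Mul1,r2:24,r3:6
c14: CDB Mul1=81 | r0:27,r1:81,r2:24,r3:6
c15: CDB Mul2=81 | r0:27,r1:81,r2:24,r3:6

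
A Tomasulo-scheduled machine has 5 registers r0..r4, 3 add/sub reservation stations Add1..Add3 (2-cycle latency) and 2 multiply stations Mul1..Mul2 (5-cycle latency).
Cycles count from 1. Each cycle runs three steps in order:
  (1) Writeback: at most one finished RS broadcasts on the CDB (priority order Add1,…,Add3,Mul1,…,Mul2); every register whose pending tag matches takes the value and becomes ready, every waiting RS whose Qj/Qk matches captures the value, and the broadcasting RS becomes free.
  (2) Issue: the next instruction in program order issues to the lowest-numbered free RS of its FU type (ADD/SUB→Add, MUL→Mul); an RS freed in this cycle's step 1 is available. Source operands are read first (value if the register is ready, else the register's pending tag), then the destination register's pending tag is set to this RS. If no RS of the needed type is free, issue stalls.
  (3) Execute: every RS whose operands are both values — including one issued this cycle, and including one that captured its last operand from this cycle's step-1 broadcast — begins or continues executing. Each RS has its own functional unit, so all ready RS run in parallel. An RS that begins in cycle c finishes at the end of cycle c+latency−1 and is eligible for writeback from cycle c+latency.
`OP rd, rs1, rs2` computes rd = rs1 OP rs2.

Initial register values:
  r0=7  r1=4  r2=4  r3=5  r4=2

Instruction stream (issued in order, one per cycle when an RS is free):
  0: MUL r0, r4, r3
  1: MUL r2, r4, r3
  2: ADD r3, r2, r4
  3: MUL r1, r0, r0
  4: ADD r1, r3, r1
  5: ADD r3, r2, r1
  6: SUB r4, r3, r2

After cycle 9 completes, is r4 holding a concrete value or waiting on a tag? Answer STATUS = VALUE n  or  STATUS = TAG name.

STATUS = TAG Add1

cycle 1: issue MUL r0<-Mul1 // r0:Mul1,r1:4,r2:4,r3:5,r4:2
cycle 2: issue MUL r2<-Mul2 // r0:Mul1,r1:4,r2:Mul2,r3:5,r4:2
cycle 3: issue ADD r3<-Add1 // r0:Mul1,r1:4,r2:Mul2,r3:Add1,r4:2
cycle 4: stall // r0:Mul1,r1:4,r2:Mul2,r3:Add1,r4:2
cycle 5: stall // r0:Mul1,r1:4,r2:Mul2,r3:Add1,r4:2
cycle 6: CDB Mul1=10; issue MUL r1<-Mul1 // r0:10,r1:Mul1,r2:Mul2,r3:Add1,r4:2
cycle 7: CDB Mul2=10; issue ADD r1<-Add2 // r0:10,r1:Add2,r2:10,r3:Add1,r4:2
cycle 8: issue ADD r3<-Add3 // r0:10,r1:Add2,r2:10,r3:Add3,r4:2
cycle 9: CDB Add1=12; issue SUB r4<-Add1 // r0:10,r1:Add2,r2:10,r3:Add3,r4:Add1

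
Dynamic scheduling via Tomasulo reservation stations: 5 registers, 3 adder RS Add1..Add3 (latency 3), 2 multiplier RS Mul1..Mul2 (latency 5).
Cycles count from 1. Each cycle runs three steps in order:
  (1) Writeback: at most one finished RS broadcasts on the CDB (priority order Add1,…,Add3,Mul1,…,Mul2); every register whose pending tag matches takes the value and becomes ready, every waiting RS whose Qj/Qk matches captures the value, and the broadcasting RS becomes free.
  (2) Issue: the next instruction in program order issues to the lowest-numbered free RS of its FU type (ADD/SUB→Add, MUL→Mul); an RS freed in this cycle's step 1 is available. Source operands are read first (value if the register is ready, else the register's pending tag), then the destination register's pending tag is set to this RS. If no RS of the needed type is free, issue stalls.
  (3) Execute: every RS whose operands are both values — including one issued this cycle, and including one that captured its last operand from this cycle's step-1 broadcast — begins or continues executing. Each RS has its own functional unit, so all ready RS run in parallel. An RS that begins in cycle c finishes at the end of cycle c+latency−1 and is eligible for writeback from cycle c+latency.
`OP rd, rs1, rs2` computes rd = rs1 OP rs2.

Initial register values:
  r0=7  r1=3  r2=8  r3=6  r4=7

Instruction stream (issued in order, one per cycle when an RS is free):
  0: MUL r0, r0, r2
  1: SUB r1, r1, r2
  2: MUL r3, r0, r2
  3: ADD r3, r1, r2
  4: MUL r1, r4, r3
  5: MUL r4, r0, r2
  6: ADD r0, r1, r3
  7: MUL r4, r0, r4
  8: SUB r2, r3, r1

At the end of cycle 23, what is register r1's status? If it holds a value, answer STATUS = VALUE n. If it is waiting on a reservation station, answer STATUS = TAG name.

STATUS = VALUE 21

c1: issue MUL r0<-Mul1 | r0:Mul1,r1:3,r2:8,r3:6,r4:7
c2: issue SUB r1<-Add1 | r0:Mul1,r1:Add1,r2:8,r3:6,r4:7
c3: issue MUL r3<-Mul2 | r0:Mul1,r1:Add1,r2:8,r3:Mul2,r4:7
c4: issue ADD r3<-Add2 | r0:Mul1,r1:Add1,r2:8,r3:Add2,r4:7
c5: CDB Add1=-5; stall | r0:Mul1,r1:-5,r2:8,r3:Add2,r4:7
c6: CDB Mul1=56; issue MUL r1<-Mul1 | r0:56,r1:Mul1,r2:8,r3:Add2,r4:7
c7: stall | r0:56,r1:Mul1,r2:8,r3:Add2,r4:7
c8: CDB Add2=3; stall | r0:56,r1:Mul1,r2:8,r3:3,r4:7
c9: stall | r0:56,r1:Mul1,r2:8,r3:3,r4:7
c10: stall | r0:56,r1:Mul1,r2:8,r3:3,r4:7
c11: CDB Mul2=448; issue MUL r4<-Mul2 | r0:56,r1:Mul1,r2:8,r3:3,r4:Mul2
c12: issue ADD r0<-Add1 | r0:Add1,r1:Mul1,r2:8,r3:3,r4:Mul2
c13: CDB Mul1=21; issue MUL r4<-Mul1 | r0:Add1,r1:21,r2:8,r3:3,r4:Mul1
c14: issue SUB r2<-Add2 | r0:Add1,r1:21,r2:Add2,r3:3,r4:Mul1
c15: - | r0:Add1,r1:21,r2:Add2,r3:3,r4:Mul1
c16: CDB Add1=24 | r0:24,r1:21,r2:Add2,r3:3,r4:Mul1
c17: CDB Add2=-18 | r0:24,r1:21,r2:-18,r3:3,r4:Mul1
c18: CDB Mul2=448 | r0:24,r1:21,r2:-18,r3:3,r4:Mul1
c19: - | r0:24,r1:21,r2:-18,r3:3,r4:Mul1
c20: - | r0:24,r1:21,r2:-18,r3:3,r4:Mul1
c21: - | r0:24,r1:21,r2:-18,r3:3,r4:Mul1
c22: - | r0:24,r1:21,r2:-18,r3:3,r4:Mul1
c23: CDB Mul1=10752 | r0:24,r1:21,r2:-18,r3:3,r4:10752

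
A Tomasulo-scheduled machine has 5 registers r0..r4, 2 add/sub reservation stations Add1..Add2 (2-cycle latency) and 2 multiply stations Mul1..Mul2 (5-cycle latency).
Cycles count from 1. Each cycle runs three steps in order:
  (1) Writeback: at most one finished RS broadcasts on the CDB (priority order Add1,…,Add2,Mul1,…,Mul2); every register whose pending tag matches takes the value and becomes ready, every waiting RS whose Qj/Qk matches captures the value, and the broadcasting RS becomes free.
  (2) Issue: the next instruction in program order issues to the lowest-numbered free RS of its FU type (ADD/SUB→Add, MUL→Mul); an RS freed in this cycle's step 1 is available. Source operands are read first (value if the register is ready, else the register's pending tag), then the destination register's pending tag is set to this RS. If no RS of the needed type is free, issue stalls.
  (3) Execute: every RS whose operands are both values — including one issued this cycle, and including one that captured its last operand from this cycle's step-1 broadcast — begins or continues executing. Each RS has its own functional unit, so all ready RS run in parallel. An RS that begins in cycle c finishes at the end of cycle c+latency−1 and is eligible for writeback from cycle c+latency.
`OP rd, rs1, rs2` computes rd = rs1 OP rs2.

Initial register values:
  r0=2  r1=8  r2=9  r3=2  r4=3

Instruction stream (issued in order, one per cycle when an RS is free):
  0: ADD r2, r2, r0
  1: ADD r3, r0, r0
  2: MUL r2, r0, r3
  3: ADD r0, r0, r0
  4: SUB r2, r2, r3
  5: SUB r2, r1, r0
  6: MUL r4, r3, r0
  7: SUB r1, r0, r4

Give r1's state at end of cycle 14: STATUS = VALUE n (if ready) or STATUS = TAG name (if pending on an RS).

cycle 1: issue ADD r2<-Add1 // r0:2,r1:8,r2:Add1,r3:2,r4:3
cycle 2: issue ADD r3<-Add2 // r0:2,r1:8,r2:Add1,r3:Add2,r4:3
cycle 3: CDB Add1=11; issue MUL r2<-Mul1 // r0:2,r1:8,r2:Mul1,r3:Add2,r4:3
cycle 4: CDB Add2=4; issue ADD r0<-Add1 // r0:Add1,r1:8,r2:Mul1,r3:4,r4:3
cycle 5: issue SUB r2<-Add2 // r0:Add1,r1:8,r2:Add2,r3:4,r4:3
cycle 6: CDB Add1=4; issue SUB r2<-Add1 // r0:4,r1:8,r2:Add1,r3:4,r4:3
cycle 7: issue MUL r4<-Mul2 // r0:4,r1:8,r2:Add1,r3:4,r4:Mul2
cycle 8: CDB Add1=4; issue SUB r1<-Add1 // r0:4,r1:Add1,r2:4,r3:4,r4:Mul2
cycle 9: CDB Mul1=8 // r0:4,r1:Add1,r2:4,r3:4,r4:Mul2
cycle 10: - // r0:4,r1:Add1,r2:4,r3:4,r4:Mul2
cycle 11: CDB Add2=4 // r0:4,r1:Add1,r2:4,r3:4,r4:Mul2
cycle 12: CDB Mul2=16 // r0:4,r1:Add1,r2:4,r3:4,r4:16
cycle 13: - // r0:4,r1:Add1,r2:4,r3:4,r4:16
cycle 14: CDB Add1=-12 // r0:4,r1:-12,r2:4,r3:4,r4:16

STATUS = VALUE -12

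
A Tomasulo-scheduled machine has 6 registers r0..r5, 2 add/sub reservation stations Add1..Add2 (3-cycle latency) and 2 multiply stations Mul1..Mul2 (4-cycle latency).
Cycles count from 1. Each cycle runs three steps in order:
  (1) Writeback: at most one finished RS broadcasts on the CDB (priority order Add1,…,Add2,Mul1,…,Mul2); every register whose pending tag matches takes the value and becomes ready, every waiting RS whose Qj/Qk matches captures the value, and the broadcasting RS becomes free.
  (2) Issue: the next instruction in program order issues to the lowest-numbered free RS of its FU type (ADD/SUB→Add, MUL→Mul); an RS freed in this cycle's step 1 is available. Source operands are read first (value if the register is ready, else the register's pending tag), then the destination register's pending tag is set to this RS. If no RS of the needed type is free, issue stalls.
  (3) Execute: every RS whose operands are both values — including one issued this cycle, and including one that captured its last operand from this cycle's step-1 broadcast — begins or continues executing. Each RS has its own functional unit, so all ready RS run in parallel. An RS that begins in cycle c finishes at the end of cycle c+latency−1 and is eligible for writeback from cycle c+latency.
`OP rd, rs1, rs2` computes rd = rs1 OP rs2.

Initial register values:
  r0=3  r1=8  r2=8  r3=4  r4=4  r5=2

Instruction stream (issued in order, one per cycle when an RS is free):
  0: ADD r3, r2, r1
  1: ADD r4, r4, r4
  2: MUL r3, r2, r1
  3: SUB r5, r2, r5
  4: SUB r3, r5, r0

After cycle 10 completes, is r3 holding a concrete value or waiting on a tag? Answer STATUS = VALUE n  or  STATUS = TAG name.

STATUS = VALUE 3

  c1: issue ADD r3<-Add1  regs: r0:3,r1:8,r2:8,r3:Add1,r4:4,r5:2
  c2: issue ADD r4<-Add2  regs: r0:3,r1:8,r2:8,r3:Add1,r4:Add2,r5:2
  c3: issue MUL r3<-Mul1  regs: r0:3,r1:8,r2:8,r3:Mul1,r4:Add2,r5:2
  c4: CDB Add1=16; issue SUB r5<-Add1  regs: r0:3,r1:8,r2:8,r3:Mul1,r4:Add2,r5:Add1
  c5: CDB Add2=8; issue SUB r3<-Add2  regs: r0:3,r1:8,r2:8,r3:Add2,r4:8,r5:Add1
  c6: -  regs: r0:3,r1:8,r2:8,r3:Add2,r4:8,r5:Add1
  c7: CDB Add1=6  regs: r0:3,r1:8,r2:8,r3:Add2,r4:8,r5:6
  c8: CDB Mul1=64  regs: r0:3,r1:8,r2:8,r3:Add2,r4:8,r5:6
  c9: -  regs: r0:3,r1:8,r2:8,r3:Add2,r4:8,r5:6
  c10: CDB Add2=3  regs: r0:3,r1:8,r2:8,r3:3,r4:8,r5:6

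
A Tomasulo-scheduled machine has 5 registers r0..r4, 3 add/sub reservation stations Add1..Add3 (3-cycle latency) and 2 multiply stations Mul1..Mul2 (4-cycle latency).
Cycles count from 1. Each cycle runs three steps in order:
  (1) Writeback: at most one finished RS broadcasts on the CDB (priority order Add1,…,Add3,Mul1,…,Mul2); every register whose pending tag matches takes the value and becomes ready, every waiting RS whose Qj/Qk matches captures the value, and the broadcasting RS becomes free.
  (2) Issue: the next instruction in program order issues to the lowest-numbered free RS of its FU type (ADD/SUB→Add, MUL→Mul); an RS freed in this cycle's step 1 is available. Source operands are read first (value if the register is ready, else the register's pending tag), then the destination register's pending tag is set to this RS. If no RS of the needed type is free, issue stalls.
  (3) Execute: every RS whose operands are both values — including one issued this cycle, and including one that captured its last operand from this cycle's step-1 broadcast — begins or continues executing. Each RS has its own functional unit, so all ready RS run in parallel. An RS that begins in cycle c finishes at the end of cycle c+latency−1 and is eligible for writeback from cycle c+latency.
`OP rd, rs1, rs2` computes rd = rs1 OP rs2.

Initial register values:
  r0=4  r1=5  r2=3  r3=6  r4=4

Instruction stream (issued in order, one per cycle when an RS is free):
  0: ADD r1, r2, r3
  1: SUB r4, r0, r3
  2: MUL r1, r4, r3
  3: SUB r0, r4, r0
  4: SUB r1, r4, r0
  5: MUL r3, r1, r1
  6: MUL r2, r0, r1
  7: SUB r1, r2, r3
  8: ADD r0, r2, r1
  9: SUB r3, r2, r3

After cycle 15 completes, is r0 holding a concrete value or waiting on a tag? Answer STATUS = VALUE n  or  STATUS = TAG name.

  c1: issue ADD r1<-Add1  regs: r0:4,r1:Add1,r2:3,r3:6,r4:4
  c2: issue SUB r4<-Add2  regs: r0:4,r1:Add1,r2:3,r3:6,r4:Add2
  c3: issue MUL r1<-Mul1  regs: r0:4,r1:Mul1,r2:3,r3:6,r4:Add2
  c4: CDB Add1=9; issue SUB r0<-Add1  regs: r0:Add1,r1:Mul1,r2:3,r3:6,r4:Add2
  c5: CDB Add2=-2; issue SUB r1<-Add2  regs: r0:Add1,r1:Add2,r2:3,r3:6,r4:-2
  c6: issue MUL r3<-Mul2  regs: r0:Add1,r1:Add2,r2:3,r3:Mul2,r4:-2
  c7: stall  regs: r0:Add1,r1:Add2,r2:3,r3:Mul2,r4:-2
  c8: CDB Add1=-6; stall  regs: r0:-6,r1:Add2,r2:3,r3:Mul2,r4:-2
  c9: CDB Mul1=-12; issue MUL r2<-Mul1  regs: r0:-6,r1:Add2,r2:Mul1,r3:Mul2,r4:-2
  c10: issue SUB r1<-Add1  regs: r0:-6,r1:Add1,r2:Mul1,r3:Mul2,r4:-2
  c11: CDB Add2=4; issue ADD r0<-Add2  regs: r0:Add2,r1:Add1,r2:Mul1,r3:Mul2,r4:-2
  c12: issue SUB r3<-Add3  regs: r0:Add2,r1:Add1,r2:Mul1,r3:Add3,r4:-2
  c13: -  regs: r0:Add2,r1:Add1,r2:Mul1,r3:Add3,r4:-2
  c14: -  regs: r0:Add2,r1:Add1,r2:Mul1,r3:Add3,r4:-2
  c15: CDB Mul1=-24  regs: r0:Add2,r1:Add1,r2:-24,r3:Add3,r4:-2

STATUS = TAG Add2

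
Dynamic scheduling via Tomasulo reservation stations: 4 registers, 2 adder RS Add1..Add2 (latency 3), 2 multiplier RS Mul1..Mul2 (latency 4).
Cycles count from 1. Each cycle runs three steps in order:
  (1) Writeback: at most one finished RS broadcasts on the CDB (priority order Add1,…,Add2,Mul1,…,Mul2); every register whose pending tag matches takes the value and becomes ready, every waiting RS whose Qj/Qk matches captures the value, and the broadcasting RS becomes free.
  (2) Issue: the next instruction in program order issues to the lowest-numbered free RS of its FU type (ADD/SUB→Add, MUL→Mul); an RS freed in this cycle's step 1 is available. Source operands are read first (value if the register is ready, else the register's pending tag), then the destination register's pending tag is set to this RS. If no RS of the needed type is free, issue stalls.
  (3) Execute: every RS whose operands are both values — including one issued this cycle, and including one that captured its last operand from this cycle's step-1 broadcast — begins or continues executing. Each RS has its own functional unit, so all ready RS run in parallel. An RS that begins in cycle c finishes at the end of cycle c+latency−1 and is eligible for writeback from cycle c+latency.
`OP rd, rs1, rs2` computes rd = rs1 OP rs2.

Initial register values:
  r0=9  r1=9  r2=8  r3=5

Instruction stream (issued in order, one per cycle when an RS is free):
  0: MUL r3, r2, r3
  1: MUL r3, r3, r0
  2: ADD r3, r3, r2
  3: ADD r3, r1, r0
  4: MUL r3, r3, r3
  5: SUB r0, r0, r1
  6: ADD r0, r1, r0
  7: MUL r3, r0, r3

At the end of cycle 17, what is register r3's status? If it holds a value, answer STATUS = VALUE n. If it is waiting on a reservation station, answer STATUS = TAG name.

cycle 1: issue MUL r3<-Mul1 // r0:9,r1:9,r2:8,r3:Mul1
cycle 2: issue MUL r3<-Mul2 // r0:9,r1:9,r2:8,r3:Mul2
cycle 3: issue ADD r3<-Add1 // r0:9,r1:9,r2:8,r3:Add1
cycle 4: issue ADD r3<-Add2 // r0:9,r1:9,r2:8,r3:Add2
cycle 5: CDB Mul1=40; issue MUL r3<-Mul1 // r0:9,r1:9,r2:8,r3:Mul1
cycle 6: stall // r0:9,r1:9,r2:8,r3:Mul1
cycle 7: CDB Add2=18; issue SUB r0<-Add2 // r0:Add2,r1:9,r2:8,r3:Mul1
cycle 8: stall // r0:Add2,r1:9,r2:8,r3:Mul1
cycle 9: CDB Mul2=360; stall // r0:Add2,r1:9,r2:8,r3:Mul1
cycle 10: CDB Add2=0; issue ADD r0<-Add2 // r0:Add2,r1:9,r2:8,r3:Mul1
cycle 11: CDB Mul1=324; issue MUL r3<-Mul1 // r0:Add2,r1:9,r2:8,r3:Mul1
cycle 12: CDB Add1=368 // r0:Add2,r1:9,r2:8,r3:Mul1
cycle 13: CDB Add2=9 // r0:9,r1:9,r2:8,r3:Mul1
cycle 14: - // r0:9,r1:9,r2:8,r3:Mul1
cycle 15: - // r0:9,r1:9,r2:8,r3:Mul1
cycle 16: - // r0:9,r1:9,r2:8,r3:Mul1
cycle 17: CDB Mul1=2916 // r0:9,r1:9,r2:8,r3:2916

STATUS = VALUE 2916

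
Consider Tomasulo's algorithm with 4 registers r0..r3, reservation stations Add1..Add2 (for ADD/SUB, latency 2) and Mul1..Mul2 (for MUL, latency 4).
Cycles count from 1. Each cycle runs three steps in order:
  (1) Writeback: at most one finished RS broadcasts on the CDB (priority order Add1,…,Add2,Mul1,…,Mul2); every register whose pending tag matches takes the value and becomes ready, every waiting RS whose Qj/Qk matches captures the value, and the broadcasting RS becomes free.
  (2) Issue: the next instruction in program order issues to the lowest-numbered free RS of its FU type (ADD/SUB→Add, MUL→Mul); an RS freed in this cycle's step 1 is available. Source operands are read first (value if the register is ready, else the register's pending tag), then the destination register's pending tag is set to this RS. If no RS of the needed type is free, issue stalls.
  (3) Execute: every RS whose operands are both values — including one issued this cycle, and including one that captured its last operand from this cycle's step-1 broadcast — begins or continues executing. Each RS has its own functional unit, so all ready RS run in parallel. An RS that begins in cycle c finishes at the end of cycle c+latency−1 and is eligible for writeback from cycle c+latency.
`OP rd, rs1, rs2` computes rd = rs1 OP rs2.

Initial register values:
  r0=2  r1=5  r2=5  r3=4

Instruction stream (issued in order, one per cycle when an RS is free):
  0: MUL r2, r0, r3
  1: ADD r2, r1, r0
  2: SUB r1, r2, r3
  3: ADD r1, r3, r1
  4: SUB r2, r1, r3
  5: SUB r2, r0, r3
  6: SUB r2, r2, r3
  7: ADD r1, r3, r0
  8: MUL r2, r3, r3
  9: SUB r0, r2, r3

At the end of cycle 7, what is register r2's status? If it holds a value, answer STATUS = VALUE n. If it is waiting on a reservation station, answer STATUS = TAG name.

STATUS = TAG Add2

c1: issue MUL r2<-Mul1 | r0:2,r1:5,r2:Mul1,r3:4
c2: issue ADD r2<-Add1 | r0:2,r1:5,r2:Add1,r3:4
c3: issue SUB r1<-Add2 | r0:2,r1:Add2,r2:Add1,r3:4
c4: CDB Add1=7; issue ADD r1<-Add1 | r0:2,r1:Add1,r2:7,r3:4
c5: CDB Mul1=8; stall | r0:2,r1:Add1,r2:7,r3:4
c6: CDB Add2=3; issue SUB r2<-Add2 | r0:2,r1:Add1,r2:Add2,r3:4
c7: stall | r0:2,r1:Add1,r2:Add2,r3:4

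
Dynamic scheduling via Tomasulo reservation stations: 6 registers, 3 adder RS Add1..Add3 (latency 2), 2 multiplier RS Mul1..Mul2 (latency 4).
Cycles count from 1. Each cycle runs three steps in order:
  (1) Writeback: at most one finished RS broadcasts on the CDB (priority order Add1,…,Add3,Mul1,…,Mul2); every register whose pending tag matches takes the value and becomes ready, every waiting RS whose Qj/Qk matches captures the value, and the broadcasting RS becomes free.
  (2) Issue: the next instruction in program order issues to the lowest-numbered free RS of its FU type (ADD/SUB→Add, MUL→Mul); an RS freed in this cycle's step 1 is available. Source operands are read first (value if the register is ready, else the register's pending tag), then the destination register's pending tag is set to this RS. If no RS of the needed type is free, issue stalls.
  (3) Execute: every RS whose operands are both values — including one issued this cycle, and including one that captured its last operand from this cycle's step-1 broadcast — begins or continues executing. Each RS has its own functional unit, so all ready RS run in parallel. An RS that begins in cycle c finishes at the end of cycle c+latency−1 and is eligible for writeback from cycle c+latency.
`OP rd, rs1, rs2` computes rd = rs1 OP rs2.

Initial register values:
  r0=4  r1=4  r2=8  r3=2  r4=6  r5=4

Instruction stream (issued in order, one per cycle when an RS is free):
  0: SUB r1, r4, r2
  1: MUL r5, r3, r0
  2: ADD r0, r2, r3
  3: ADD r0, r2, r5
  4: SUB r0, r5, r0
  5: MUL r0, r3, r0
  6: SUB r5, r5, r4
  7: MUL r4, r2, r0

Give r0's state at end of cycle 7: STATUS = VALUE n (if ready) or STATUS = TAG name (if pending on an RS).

STATUS = TAG Mul1

cycle 1: issue SUB r1<-Add1 // r0:4,r1:Add1,r2:8,r3:2,r4:6,r5:4
cycle 2: issue MUL r5<-Mul1 // r0:4,r1:Add1,r2:8,r3:2,r4:6,r5:Mul1
cycle 3: CDB Add1=-2; issue ADD r0<-Add1 // r0:Add1,r1:-2,r2:8,r3:2,r4:6,r5:Mul1
cycle 4: issue ADD r0<-Add2 // r0:Add2,r1:-2,r2:8,r3:2,r4:6,r5:Mul1
cycle 5: CDB Add1=10; issue SUB r0<-Add1 // r0:Add1,r1:-2,r2:8,r3:2,r4:6,r5:Mul1
cycle 6: CDB Mul1=8; issue MUL r0<-Mul1 // r0:Mul1,r1:-2,r2:8,r3:2,r4:6,r5:8
cycle 7: issue SUB r5<-Add3 // r0:Mul1,r1:-2,r2:8,r3:2,r4:6,r5:Add3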